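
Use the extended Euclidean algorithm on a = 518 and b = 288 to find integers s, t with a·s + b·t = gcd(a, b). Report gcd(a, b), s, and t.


Euclidean algorithm on (518, 288) — divide until remainder is 0:
  518 = 1 · 288 + 230
  288 = 1 · 230 + 58
  230 = 3 · 58 + 56
  58 = 1 · 56 + 2
  56 = 28 · 2 + 0
gcd(518, 288) = 2.
Track Bezout coefficients alongside the remainders: start with r₀ = 518 = a·1 + b·0 (s = 1, t = 0) and r₁ = 288 = a·0 + b·1 (s = 0, t = 1); each new remainder r_{k+1} = r_{k-1} − q_k·r_k inherits s_{k+1} = s_{k-1} − q_k·s_k, t_{k+1} = t_{k-1} − q_k·t_k, so r_k = a·s_k + b·t_k at every step:
  q = 1: r = 230, s = 1 − 1·0 = 1, t = 0 − 1·1 = -1  (check: 518·1 + 288·(-1) = 230)
  q = 1: r = 58, s = 0 − 1·1 = -1, t = 1 − 1·(-1) = 2  (check: 518·(-1) + 288·2 = 58)
  q = 3: r = 56, s = 1 − 3·(-1) = 4, t = -1 − 3·2 = -7  (check: 518·4 + 288·(-7) = 56)
  q = 1: r = 2, s = -1 − 1·4 = -5, t = 2 − 1·(-7) = 9  (check: 518·(-5) + 288·9 = 2)
The row with r = 2 (the gcd) gives the Bezout coefficients s = -5, t = 9.
Result: 518 · (-5) + 288 · (9) = 2.

gcd(518, 288) = 2; s = -5, t = 9 (check: 518·(-5) + 288·9 = 2).


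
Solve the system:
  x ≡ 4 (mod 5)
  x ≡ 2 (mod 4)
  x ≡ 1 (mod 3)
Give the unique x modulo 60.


Moduli 5, 4, 3 are pairwise coprime; by CRT there is a unique solution modulo M = 5 · 4 · 3 = 60.
Solve pairwise, accumulating the modulus:
  Start with x ≡ 4 (mod 5).
  Combine with x ≡ 2 (mod 4): since gcd(5, 4) = 1, we get a unique residue mod 20.
    Write x = 4 + 5·t and substitute into x ≡ 2 (mod 4): 5·t ≡ 2 − 4 = -2 (mod 4).
    Reduce coefficients mod 4: 1·t ≡ 2 (mod 4).
    So t ≡ 2 (mod 4).
    Then x = 4 + 5·2 = 14, valid modulo lcm(5, 4) = 20: x ≡ 14 (mod 20).
  Combine with x ≡ 1 (mod 3): since gcd(20, 3) = 1, we get a unique residue mod 60.
    Write x = 14 + 20·t and substitute into x ≡ 1 (mod 3): 20·t ≡ 1 − 14 = -13 (mod 3).
    Reduce coefficients mod 3: 2·t ≡ 2 (mod 3).
    The inverse of 2 mod 3 is 2 (since 2·2 = 4 = 1·3 + 1), so t ≡ 2·2 = 4 ≡ 1 (mod 3).
    Then x = 14 + 20·1 = 34, valid modulo lcm(20, 3) = 60: x ≡ 34 (mod 60).
Verify: 34 mod 5 = 4 ✓, 34 mod 4 = 2 ✓, 34 mod 3 = 1 ✓.

x ≡ 34 (mod 60).


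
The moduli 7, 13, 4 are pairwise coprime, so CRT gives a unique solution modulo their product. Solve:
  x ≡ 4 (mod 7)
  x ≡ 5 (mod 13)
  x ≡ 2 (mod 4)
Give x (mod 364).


Moduli 7, 13, 4 are pairwise coprime; by CRT there is a unique solution modulo M = 7 · 13 · 4 = 364.
Solve pairwise, accumulating the modulus:
  Start with x ≡ 4 (mod 7).
  Combine with x ≡ 5 (mod 13): since gcd(7, 13) = 1, we get a unique residue mod 91.
    Write x = 4 + 7·t and substitute into x ≡ 5 (mod 13): 7·t ≡ 5 − 4 = 1 (mod 13).
    The inverse of 7 mod 13 is 2 (since 7·2 = 14 = 1·13 + 1), so t ≡ 2·1 = 2 ≡ 2 (mod 13).
    Then x = 4 + 7·2 = 18, valid modulo lcm(7, 13) = 91: x ≡ 18 (mod 91).
  Combine with x ≡ 2 (mod 4): since gcd(91, 4) = 1, we get a unique residue mod 364.
    Write x = 18 + 91·t and substitute into x ≡ 2 (mod 4): 91·t ≡ 2 − 18 = -16 (mod 4).
    Reduce coefficients mod 4: 3·t ≡ 0 (mod 4).
    The inverse of 3 mod 4 is 3 (since 3·3 = 9 = 2·4 + 1), so t ≡ 3·0 = 0 ≡ 0 (mod 4).
    Then x = 18 + 91·0 = 18, valid modulo lcm(91, 4) = 364: x ≡ 18 (mod 364).
Verify: 18 mod 7 = 4 ✓, 18 mod 13 = 5 ✓, 18 mod 4 = 2 ✓.

x ≡ 18 (mod 364).


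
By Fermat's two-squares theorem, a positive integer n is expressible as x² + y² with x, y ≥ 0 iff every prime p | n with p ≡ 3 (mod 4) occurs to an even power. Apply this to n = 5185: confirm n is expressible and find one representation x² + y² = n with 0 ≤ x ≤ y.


Step 1: Factor n = 5185 = 5 · 17 · 61.
Step 2: Check the mod-4 condition on each prime factor: 5 ≡ 1 (mod 4), exponent 1; 17 ≡ 1 (mod 4), exponent 1; 61 ≡ 1 (mod 4), exponent 1.
All primes ≡ 3 (mod 4) appear to even exponent (or don't appear), so by the two-squares theorem n IS expressible as a sum of two squares.
Step 3: Build a representation. Here n = 5 · 17 · 61 is a product of primes ≡ 1 (mod 4). Each prime p ≡ 1 (mod 4) is itself a sum of two squares; find a² by testing p − a² for a perfect square:
  5: 5 − 1² = 4 = 2² ⇒ 5 = 1² + 2².
  17: 17 − 1² = 16 = 4² ⇒ 17 = 1² + 4².
  61: 61 − 1² = 60, 61 − 2² = 57, 61 − 3² = 52, 61 − 4² = 45, 61 − 5² = 36 = 6² ⇒ 61 = 5² + 6².
  Combine using the Brahmagupta–Fibonacci identity (a² + b²)(c² + d²) = (ac − bd)² + (ad + bc)² = (ac + bd)² + (ad − bc)²:
  5 · 17 = 85: from (1² + 2²)(1² + 4²), take (1·1 − 2·4, 1·4 + 2·1) = (1 − 8, 4 + 2) = (-7, 6); dropping signs (only squares matter) gives (7, 6); check 7² + 6² = 49 + 36 = 85 ✓.
  85 · 61 = 5185: from (7² + 6²)(5² + 6²), take (7·5 − 6·6, 7·6 + 6·5) = (35 − 36, 42 + 30) = (-1, 72); dropping signs (only squares matter) gives (1, 72); check 1² + 72² = 1 + 5184 = 5185 ✓.
Step 4: Order so x ≤ y and verify: 1² + 72² = 1 + 5184 = 5185 = n. ✓

n = 5185 = 1² + 72² (one valid representation with x ≤ y).


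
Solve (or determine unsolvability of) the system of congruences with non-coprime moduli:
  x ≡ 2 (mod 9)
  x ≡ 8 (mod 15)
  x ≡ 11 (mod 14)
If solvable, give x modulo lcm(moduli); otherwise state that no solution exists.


Moduli 9, 15, 14 are not pairwise coprime, so CRT works modulo lcm(m_i) when all pairwise compatibility conditions hold.
Pairwise compatibility: gcd(m_i, m_j) must divide a_i - a_j for every pair.
Merge one congruence at a time:
  Start: x ≡ 2 (mod 9).
  Combine with x ≡ 8 (mod 15): gcd(9, 15) = 3; 8 - 2 = 6, which IS divisible by 3, so compatible.
    Write x = 2 + 9·t and substitute into x ≡ 8 (mod 15): 9·t ≡ 8 − 2 = 6 (mod 15).
    Divide the congruence (and modulus) by g = 3: 3·t ≡ 2 (mod 5).
    The inverse of 3 mod 5 is 2 (since 3·2 = 6 = 1·5 + 1), so t ≡ 2·2 = 4 ≡ 4 (mod 5).
    Then x = 2 + 9·4 = 38, valid modulo lcm(9, 15) = 45: x ≡ 38 (mod 45).
  Combine with x ≡ 11 (mod 14): gcd(45, 14) = 1; 11 - 38 = -27, which IS divisible by 1, so compatible.
    Write x = 38 + 45·t and substitute into x ≡ 11 (mod 14): 45·t ≡ 11 − 38 = -27 (mod 14).
    Reduce coefficients mod 14: 3·t ≡ 1 (mod 14).
    The inverse of 3 mod 14 is 5 (since 3·5 = 15 = 1·14 + 1), so t ≡ 5·1 = 5 ≡ 5 (mod 14).
    Then x = 38 + 45·5 = 263, valid modulo lcm(45, 14) = 630: x ≡ 263 (mod 630).
Verify: 263 mod 9 = 2, 263 mod 15 = 8, 263 mod 14 = 11.

x ≡ 263 (mod 630).


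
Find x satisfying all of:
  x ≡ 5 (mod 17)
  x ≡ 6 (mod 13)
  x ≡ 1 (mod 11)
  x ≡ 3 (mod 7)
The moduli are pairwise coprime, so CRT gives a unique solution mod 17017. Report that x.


Product of moduli M = 17 · 13 · 11 · 7 = 17017.
Merge one congruence at a time:
  Start: x ≡ 5 (mod 17).
  Combine with x ≡ 6 (mod 13); new modulus lcm = 221.
    Write x = 5 + 17·t and substitute into x ≡ 6 (mod 13): 17·t ≡ 6 − 5 = 1 (mod 13).
    Reduce coefficients mod 13: 4·t ≡ 1 (mod 13).
    The inverse of 4 mod 13 is 10 (since 4·10 = 40 = 3·13 + 1), so t ≡ 10·1 = 10 ≡ 10 (mod 13).
    Then x = 5 + 17·10 = 175, valid modulo lcm(17, 13) = 221: x ≡ 175 (mod 221).
  Combine with x ≡ 1 (mod 11); new modulus lcm = 2431.
    Write x = 175 + 221·t and substitute into x ≡ 1 (mod 11): 221·t ≡ 1 − 175 = -174 (mod 11).
    Reduce coefficients mod 11: 1·t ≡ 2 (mod 11).
    So t ≡ 2 (mod 11).
    Then x = 175 + 221·2 = 617, valid modulo lcm(221, 11) = 2431: x ≡ 617 (mod 2431).
  Combine with x ≡ 3 (mod 7); new modulus lcm = 17017.
    Write x = 617 + 2431·t and substitute into x ≡ 3 (mod 7): 2431·t ≡ 3 − 617 = -614 (mod 7).
    Reduce coefficients mod 7: 2·t ≡ 2 (mod 7).
    The inverse of 2 mod 7 is 4 (since 2·4 = 8 = 1·7 + 1), so t ≡ 4·2 = 8 ≡ 1 (mod 7).
    Then x = 617 + 2431·1 = 3048, valid modulo lcm(2431, 7) = 17017: x ≡ 3048 (mod 17017).
Verify against each original: 3048 mod 17 = 5, 3048 mod 13 = 6, 3048 mod 11 = 1, 3048 mod 7 = 3.

x ≡ 3048 (mod 17017).


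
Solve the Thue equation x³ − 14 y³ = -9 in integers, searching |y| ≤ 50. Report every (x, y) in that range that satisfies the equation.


The equation is x³ - 14y³ = -9. For fixed y, x³ = 14·y³ − 9, so a solution requires the RHS to be a perfect cube.
Strategy: iterate y from -50 to 50, compute RHS = 14·y³ − 9, and check whether it is a (positive or negative) perfect cube.
Check small values of y:
  y = 0: RHS = -9 is not a perfect cube.
  y = 1: RHS = 5 is not a perfect cube.
  y = -1: RHS = -23 is not a perfect cube.
  y = 2: RHS = 103 is not a perfect cube.
  y = -2: RHS = -121 is not a perfect cube.
  y = 3: RHS = 369 is not a perfect cube.
  y = -3: RHS = -387 is not a perfect cube.
Continuing the search up to |y| = 50 finds no solutions either.
No (x, y) in the scanned range satisfies the equation.

No integer solutions with |y| ≤ 50.


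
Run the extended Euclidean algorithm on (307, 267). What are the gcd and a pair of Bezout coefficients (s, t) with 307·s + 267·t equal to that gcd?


Euclidean algorithm on (307, 267) — divide until remainder is 0:
  307 = 1 · 267 + 40
  267 = 6 · 40 + 27
  40 = 1 · 27 + 13
  27 = 2 · 13 + 1
  13 = 13 · 1 + 0
gcd(307, 267) = 1.
Track Bezout coefficients alongside the remainders: start with r₀ = 307 = a·1 + b·0 (s = 1, t = 0) and r₁ = 267 = a·0 + b·1 (s = 0, t = 1); each new remainder r_{k+1} = r_{k-1} − q_k·r_k inherits s_{k+1} = s_{k-1} − q_k·s_k, t_{k+1} = t_{k-1} − q_k·t_k, so r_k = a·s_k + b·t_k at every step:
  q = 1: r = 40, s = 1 − 1·0 = 1, t = 0 − 1·1 = -1  (check: 307·1 + 267·(-1) = 40)
  q = 6: r = 27, s = 0 − 6·1 = -6, t = 1 − 6·(-1) = 7  (check: 307·(-6) + 267·7 = 27)
  q = 1: r = 13, s = 1 − 1·(-6) = 7, t = -1 − 1·7 = -8  (check: 307·7 + 267·(-8) = 13)
  q = 2: r = 1, s = -6 − 2·7 = -20, t = 7 − 2·(-8) = 23  (check: 307·(-20) + 267·23 = 1)
The row with r = 1 (the gcd) gives the Bezout coefficients s = -20, t = 23.
Result: 307 · (-20) + 267 · (23) = 1.

gcd(307, 267) = 1; s = -20, t = 23 (check: 307·(-20) + 267·23 = 1).


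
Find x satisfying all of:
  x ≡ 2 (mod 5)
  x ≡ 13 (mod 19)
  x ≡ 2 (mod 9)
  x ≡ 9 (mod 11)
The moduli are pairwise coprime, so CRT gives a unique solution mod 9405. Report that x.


Product of moduli M = 5 · 19 · 9 · 11 = 9405.
Merge one congruence at a time:
  Start: x ≡ 2 (mod 5).
  Combine with x ≡ 13 (mod 19); new modulus lcm = 95.
    Write x = 2 + 5·t and substitute into x ≡ 13 (mod 19): 5·t ≡ 13 − 2 = 11 (mod 19).
    The inverse of 5 mod 19 is 4 (since 5·4 = 20 = 1·19 + 1), so t ≡ 4·11 = 44 ≡ 6 (mod 19).
    Then x = 2 + 5·6 = 32, valid modulo lcm(5, 19) = 95: x ≡ 32 (mod 95).
  Combine with x ≡ 2 (mod 9); new modulus lcm = 855.
    Write x = 32 + 95·t and substitute into x ≡ 2 (mod 9): 95·t ≡ 2 − 32 = -30 (mod 9).
    Reduce coefficients mod 9: 5·t ≡ 6 (mod 9).
    The inverse of 5 mod 9 is 2 (since 5·2 = 10 = 1·9 + 1), so t ≡ 2·6 = 12 ≡ 3 (mod 9).
    Then x = 32 + 95·3 = 317, valid modulo lcm(95, 9) = 855: x ≡ 317 (mod 855).
  Combine with x ≡ 9 (mod 11); new modulus lcm = 9405.
    Write x = 317 + 855·t and substitute into x ≡ 9 (mod 11): 855·t ≡ 9 − 317 = -308 (mod 11).
    Reduce coefficients mod 11: 8·t ≡ 0 (mod 11).
    The inverse of 8 mod 11 is 7 (since 8·7 = 56 = 5·11 + 1), so t ≡ 7·0 = 0 ≡ 0 (mod 11).
    Then x = 317 + 855·0 = 317, valid modulo lcm(855, 11) = 9405: x ≡ 317 (mod 9405).
Verify against each original: 317 mod 5 = 2, 317 mod 19 = 13, 317 mod 9 = 2, 317 mod 11 = 9.

x ≡ 317 (mod 9405).


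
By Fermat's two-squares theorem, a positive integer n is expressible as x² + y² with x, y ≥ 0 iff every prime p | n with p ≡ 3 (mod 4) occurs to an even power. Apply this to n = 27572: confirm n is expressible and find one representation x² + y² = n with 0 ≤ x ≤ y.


Step 1: Factor n = 27572 = 2^2 · 61 · 113.
Step 2: Check the mod-4 condition on each prime factor: 2 = 2 (special); 61 ≡ 1 (mod 4), exponent 1; 113 ≡ 1 (mod 4), exponent 1.
All primes ≡ 3 (mod 4) appear to even exponent (or don't appear), so by the two-squares theorem n IS expressible as a sum of two squares.
Step 3: Build a representation. Group n = k² · m with k = 2 and m = 61 · 113 = 6893 (a product of primes ≡ 1 (mod 4)); a representation of m scales to one of n via (k·x)² + (k·y)² = k²(x² + y²). Each prime p ≡ 1 (mod 4) is itself a sum of two squares; find a² by testing p − a² for a perfect square:
  61: 61 − 1² = 60, 61 − 2² = 57, 61 − 3² = 52, 61 − 4² = 45, 61 − 5² = 36 = 6² ⇒ 61 = 5² + 6².
  113: 113 − 1² = 112, 113 − 2² = 109, 113 − 3² = 104, 113 − 4² = 97, 113 − 5² = 88, 113 − 6² = 77, 113 − 7² = 64 = 8² ⇒ 113 = 7² + 8².
  Combine using the Brahmagupta–Fibonacci identity (a² + b²)(c² + d²) = (ac − bd)² + (ad + bc)² = (ac + bd)² + (ad − bc)²:
  61 · 113 = 6893: from (5² + 6²)(7² + 8²), take (5·7 − 6·8, 5·8 + 6·7) = (35 − 48, 40 + 42) = (-13, 82); dropping signs (only squares matter) gives (13, 82); check 13² + 82² = 169 + 6724 = 6893 ✓.
  Scale by k = 2: (2·13, 2·82) = (26, 164).
Step 4: Order so x ≤ y and verify: 26² + 164² = 676 + 26896 = 27572 = n. ✓

n = 27572 = 26² + 164² (one valid representation with x ≤ y).


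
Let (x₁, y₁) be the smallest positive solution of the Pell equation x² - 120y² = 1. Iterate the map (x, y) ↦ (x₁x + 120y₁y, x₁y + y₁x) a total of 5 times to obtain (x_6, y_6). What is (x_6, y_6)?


Step 1: Find the fundamental solution (x₁, y₁) of x² - 120y² = 1.
  Expand √120 as a continued fraction. a₀ = ⌊√120⌋ = 10; iterate m_{k+1} = d_k·a_k − m_k, d_{k+1} = (120 − m_{k+1}²)/d_k, a_{k+1} = ⌊(a₀ + m_{k+1})/d_{k+1}⌋ (starting m₀ = 0, d₀ = 1), with convergents p_k = a_k·p_{k-1} + p_{k-2}, q_k = a_k·q_{k-1} + q_{k-2} (p₋₁ = 1, q₋₁ = 0):
  k = 0: a₀ = 10; p₀/q₀ = 10/1; p₀² − 120·q₀² = 100 − 120 = -20.
  k = 1: m = 10, d = 20, a = ⌊(10 + 10)/20⌋ = 1; p/q = (1·10 + 1)/(1·1 + 0) = 11/1; p² − 120·q² = 121 − 120 = 1.
  The first convergent with p² − 120·q² = 1 gives the fundamental solution (x₁, y₁) = (11, 1).
Step 2: Apply the recurrence (x_{n+1}, y_{n+1}) = (x₁x_n + 120y₁y_n, x₁y_n + y₁x_n) repeatedly.
  From (x_1, y_1) = (11, 1): x_2 = 11·11 + 120·1·1 = 241; y_2 = 11·1 + 1·11 = 22.
  From (x_2, y_2) = (241, 22): x_3 = 11·241 + 120·1·22 = 5291; y_3 = 11·22 + 1·241 = 483.
  From (x_3, y_3) = (5291, 483): x_4 = 11·5291 + 120·1·483 = 116161; y_4 = 11·483 + 1·5291 = 10604.
  From (x_4, y_4) = (116161, 10604): x_5 = 11·116161 + 120·1·10604 = 2550251; y_5 = 11·10604 + 1·116161 = 232805.
  From (x_5, y_5) = (2550251, 232805): x_6 = 11·2550251 + 120·1·232805 = 55989361; y_6 = 11·232805 + 1·2550251 = 5111106.
Step 3: Verify x_6² - 120·y_6² = 3134808545188321 - 3134808545188320 = 1 (should be 1). ✓

(x_1, y_1) = (11, 1); (x_6, y_6) = (55989361, 5111106).


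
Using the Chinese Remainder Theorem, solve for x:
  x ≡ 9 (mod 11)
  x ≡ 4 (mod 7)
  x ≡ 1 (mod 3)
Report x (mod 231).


Moduli 11, 7, 3 are pairwise coprime; by CRT there is a unique solution modulo M = 11 · 7 · 3 = 231.
Solve pairwise, accumulating the modulus:
  Start with x ≡ 9 (mod 11).
  Combine with x ≡ 4 (mod 7): since gcd(11, 7) = 1, we get a unique residue mod 77.
    Write x = 9 + 11·t and substitute into x ≡ 4 (mod 7): 11·t ≡ 4 − 9 = -5 (mod 7).
    Reduce coefficients mod 7: 4·t ≡ 2 (mod 7).
    The inverse of 4 mod 7 is 2 (since 4·2 = 8 = 1·7 + 1), so t ≡ 2·2 = 4 ≡ 4 (mod 7).
    Then x = 9 + 11·4 = 53, valid modulo lcm(11, 7) = 77: x ≡ 53 (mod 77).
  Combine with x ≡ 1 (mod 3): since gcd(77, 3) = 1, we get a unique residue mod 231.
    Write x = 53 + 77·t and substitute into x ≡ 1 (mod 3): 77·t ≡ 1 − 53 = -52 (mod 3).
    Reduce coefficients mod 3: 2·t ≡ 2 (mod 3).
    The inverse of 2 mod 3 is 2 (since 2·2 = 4 = 1·3 + 1), so t ≡ 2·2 = 4 ≡ 1 (mod 3).
    Then x = 53 + 77·1 = 130, valid modulo lcm(77, 3) = 231: x ≡ 130 (mod 231).
Verify: 130 mod 11 = 9 ✓, 130 mod 7 = 4 ✓, 130 mod 3 = 1 ✓.

x ≡ 130 (mod 231).


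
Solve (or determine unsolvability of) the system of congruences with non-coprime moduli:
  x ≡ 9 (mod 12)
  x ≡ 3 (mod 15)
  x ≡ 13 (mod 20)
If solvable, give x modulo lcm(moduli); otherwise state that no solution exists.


Moduli 12, 15, 20 are not pairwise coprime, so CRT works modulo lcm(m_i) when all pairwise compatibility conditions hold.
Pairwise compatibility: gcd(m_i, m_j) must divide a_i - a_j for every pair.
Merge one congruence at a time:
  Start: x ≡ 9 (mod 12).
  Combine with x ≡ 3 (mod 15): gcd(12, 15) = 3; 3 - 9 = -6, which IS divisible by 3, so compatible.
    Write x = 9 + 12·t and substitute into x ≡ 3 (mod 15): 12·t ≡ 3 − 9 = -6 (mod 15).
    Divide the congruence (and modulus) by g = 3: 4·t ≡ -2 (mod 5).
    Reduce coefficients mod 5: 4·t ≡ 3 (mod 5).
    The inverse of 4 mod 5 is 4 (since 4·4 = 16 = 3·5 + 1), so t ≡ 4·3 = 12 ≡ 2 (mod 5).
    Then x = 9 + 12·2 = 33, valid modulo lcm(12, 15) = 60: x ≡ 33 (mod 60).
  Combine with x ≡ 13 (mod 20): gcd(60, 20) = 20; 13 - 33 = -20, which IS divisible by 20, so compatible.
    Write x = 33 + 60·t and substitute into x ≡ 13 (mod 20): 60·t ≡ 13 − 33 = -20 (mod 20).
    Divide the congruence (and modulus) by g = 20: 3·t ≡ -1 (mod 1).
    Modulo 1 every t works; take t = 0.
    Then x = 33 + 60·0 = 33, valid modulo lcm(60, 20) = 60: x ≡ 33 (mod 60).
Verify: 33 mod 12 = 9, 33 mod 15 = 3, 33 mod 20 = 13.

x ≡ 33 (mod 60).


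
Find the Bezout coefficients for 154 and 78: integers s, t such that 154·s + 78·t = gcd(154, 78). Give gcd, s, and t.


Euclidean algorithm on (154, 78) — divide until remainder is 0:
  154 = 1 · 78 + 76
  78 = 1 · 76 + 2
  76 = 38 · 2 + 0
gcd(154, 78) = 2.
Track Bezout coefficients alongside the remainders: start with r₀ = 154 = a·1 + b·0 (s = 1, t = 0) and r₁ = 78 = a·0 + b·1 (s = 0, t = 1); each new remainder r_{k+1} = r_{k-1} − q_k·r_k inherits s_{k+1} = s_{k-1} − q_k·s_k, t_{k+1} = t_{k-1} − q_k·t_k, so r_k = a·s_k + b·t_k at every step:
  q = 1: r = 76, s = 1 − 1·0 = 1, t = 0 − 1·1 = -1  (check: 154·1 + 78·(-1) = 76)
  q = 1: r = 2, s = 0 − 1·1 = -1, t = 1 − 1·(-1) = 2  (check: 154·(-1) + 78·2 = 2)
The row with r = 2 (the gcd) gives the Bezout coefficients s = -1, t = 2.
Result: 154 · (-1) + 78 · (2) = 2.

gcd(154, 78) = 2; s = -1, t = 2 (check: 154·(-1) + 78·2 = 2).


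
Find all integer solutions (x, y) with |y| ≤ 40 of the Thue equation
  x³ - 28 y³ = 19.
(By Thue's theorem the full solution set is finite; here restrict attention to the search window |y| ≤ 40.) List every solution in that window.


The equation is x³ - 28y³ = 19. For fixed y, x³ = 28·y³ + 19, so a solution requires the RHS to be a perfect cube.
Strategy: iterate y from -40 to 40, compute RHS = 28·y³ + 19, and check whether it is a (positive or negative) perfect cube.
Check small values of y:
  y = 0: RHS = 19 is not a perfect cube.
  y = 1: RHS = 47 is not a perfect cube.
  y = -1: RHS = -9 is not a perfect cube.
  y = 2: RHS = 243 is not a perfect cube.
  y = -2: RHS = -205 is not a perfect cube.
  y = 3: RHS = 775 is not a perfect cube.
  y = -3: RHS = -737 is not a perfect cube.
Continuing the search up to |y| = 40 finds no solutions either.
No (x, y) in the scanned range satisfies the equation.

No integer solutions with |y| ≤ 40.


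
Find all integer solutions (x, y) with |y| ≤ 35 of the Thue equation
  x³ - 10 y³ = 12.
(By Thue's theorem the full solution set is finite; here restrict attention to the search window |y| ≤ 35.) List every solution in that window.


The equation is x³ - 10y³ = 12. For fixed y, x³ = 10·y³ + 12, so a solution requires the RHS to be a perfect cube.
Strategy: iterate y from -35 to 35, compute RHS = 10·y³ + 12, and check whether it is a (positive or negative) perfect cube.
Check small values of y:
  y = 0: RHS = 12 is not a perfect cube.
  y = 1: RHS = 22 is not a perfect cube.
  y = -1: RHS = 2 is not a perfect cube.
  y = 2: RHS = 92 is not a perfect cube.
  y = -2: RHS = -68 is not a perfect cube.
  y = 3: RHS = 282 is not a perfect cube.
  y = -3: RHS = -258 is not a perfect cube.
Continuing the search up to |y| = 35 finds no solutions either.
No (x, y) in the scanned range satisfies the equation.

No integer solutions with |y| ≤ 35.


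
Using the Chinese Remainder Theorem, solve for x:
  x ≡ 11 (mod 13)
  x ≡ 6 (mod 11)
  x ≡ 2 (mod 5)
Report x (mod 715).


Moduli 13, 11, 5 are pairwise coprime; by CRT there is a unique solution modulo M = 13 · 11 · 5 = 715.
Solve pairwise, accumulating the modulus:
  Start with x ≡ 11 (mod 13).
  Combine with x ≡ 6 (mod 11): since gcd(13, 11) = 1, we get a unique residue mod 143.
    Write x = 11 + 13·t and substitute into x ≡ 6 (mod 11): 13·t ≡ 6 − 11 = -5 (mod 11).
    Reduce coefficients mod 11: 2·t ≡ 6 (mod 11).
    The inverse of 2 mod 11 is 6 (since 2·6 = 12 = 1·11 + 1), so t ≡ 6·6 = 36 ≡ 3 (mod 11).
    Then x = 11 + 13·3 = 50, valid modulo lcm(13, 11) = 143: x ≡ 50 (mod 143).
  Combine with x ≡ 2 (mod 5): since gcd(143, 5) = 1, we get a unique residue mod 715.
    Write x = 50 + 143·t and substitute into x ≡ 2 (mod 5): 143·t ≡ 2 − 50 = -48 (mod 5).
    Reduce coefficients mod 5: 3·t ≡ 2 (mod 5).
    The inverse of 3 mod 5 is 2 (since 3·2 = 6 = 1·5 + 1), so t ≡ 2·2 = 4 ≡ 4 (mod 5).
    Then x = 50 + 143·4 = 622, valid modulo lcm(143, 5) = 715: x ≡ 622 (mod 715).
Verify: 622 mod 13 = 11 ✓, 622 mod 11 = 6 ✓, 622 mod 5 = 2 ✓.

x ≡ 622 (mod 715).


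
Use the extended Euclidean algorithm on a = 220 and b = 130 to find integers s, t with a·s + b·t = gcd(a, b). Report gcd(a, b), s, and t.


Euclidean algorithm on (220, 130) — divide until remainder is 0:
  220 = 1 · 130 + 90
  130 = 1 · 90 + 40
  90 = 2 · 40 + 10
  40 = 4 · 10 + 0
gcd(220, 130) = 10.
Track Bezout coefficients alongside the remainders: start with r₀ = 220 = a·1 + b·0 (s = 1, t = 0) and r₁ = 130 = a·0 + b·1 (s = 0, t = 1); each new remainder r_{k+1} = r_{k-1} − q_k·r_k inherits s_{k+1} = s_{k-1} − q_k·s_k, t_{k+1} = t_{k-1} − q_k·t_k, so r_k = a·s_k + b·t_k at every step:
  q = 1: r = 90, s = 1 − 1·0 = 1, t = 0 − 1·1 = -1  (check: 220·1 + 130·(-1) = 90)
  q = 1: r = 40, s = 0 − 1·1 = -1, t = 1 − 1·(-1) = 2  (check: 220·(-1) + 130·2 = 40)
  q = 2: r = 10, s = 1 − 2·(-1) = 3, t = -1 − 2·2 = -5  (check: 220·3 + 130·(-5) = 10)
The row with r = 10 (the gcd) gives the Bezout coefficients s = 3, t = -5.
Result: 220 · (3) + 130 · (-5) = 10.

gcd(220, 130) = 10; s = 3, t = -5 (check: 220·3 + 130·(-5) = 10).


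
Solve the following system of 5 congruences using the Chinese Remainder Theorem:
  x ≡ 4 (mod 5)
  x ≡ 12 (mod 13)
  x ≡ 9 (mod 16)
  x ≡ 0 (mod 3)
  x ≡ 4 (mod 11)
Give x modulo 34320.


Product of moduli M = 5 · 13 · 16 · 3 · 11 = 34320.
Merge one congruence at a time:
  Start: x ≡ 4 (mod 5).
  Combine with x ≡ 12 (mod 13); new modulus lcm = 65.
    Write x = 4 + 5·t and substitute into x ≡ 12 (mod 13): 5·t ≡ 12 − 4 = 8 (mod 13).
    The inverse of 5 mod 13 is 8 (since 5·8 = 40 = 3·13 + 1), so t ≡ 8·8 = 64 ≡ 12 (mod 13).
    Then x = 4 + 5·12 = 64, valid modulo lcm(5, 13) = 65: x ≡ 64 (mod 65).
  Combine with x ≡ 9 (mod 16); new modulus lcm = 1040.
    Write x = 64 + 65·t and substitute into x ≡ 9 (mod 16): 65·t ≡ 9 − 64 = -55 (mod 16).
    Reduce coefficients mod 16: 1·t ≡ 9 (mod 16).
    So t ≡ 9 (mod 16).
    Then x = 64 + 65·9 = 649, valid modulo lcm(65, 16) = 1040: x ≡ 649 (mod 1040).
  Combine with x ≡ 0 (mod 3); new modulus lcm = 3120.
    Write x = 649 + 1040·t and substitute into x ≡ 0 (mod 3): 1040·t ≡ 0 − 649 = -649 (mod 3).
    Reduce coefficients mod 3: 2·t ≡ 2 (mod 3).
    The inverse of 2 mod 3 is 2 (since 2·2 = 4 = 1·3 + 1), so t ≡ 2·2 = 4 ≡ 1 (mod 3).
    Then x = 649 + 1040·1 = 1689, valid modulo lcm(1040, 3) = 3120: x ≡ 1689 (mod 3120).
  Combine with x ≡ 4 (mod 11); new modulus lcm = 34320.
    Write x = 1689 + 3120·t and substitute into x ≡ 4 (mod 11): 3120·t ≡ 4 − 1689 = -1685 (mod 11).
    Reduce coefficients mod 11: 7·t ≡ 9 (mod 11).
    The inverse of 7 mod 11 is 8 (since 7·8 = 56 = 5·11 + 1), so t ≡ 8·9 = 72 ≡ 6 (mod 11).
    Then x = 1689 + 3120·6 = 20409, valid modulo lcm(3120, 11) = 34320: x ≡ 20409 (mod 34320).
Verify against each original: 20409 mod 5 = 4, 20409 mod 13 = 12, 20409 mod 16 = 9, 20409 mod 3 = 0, 20409 mod 11 = 4.

x ≡ 20409 (mod 34320).


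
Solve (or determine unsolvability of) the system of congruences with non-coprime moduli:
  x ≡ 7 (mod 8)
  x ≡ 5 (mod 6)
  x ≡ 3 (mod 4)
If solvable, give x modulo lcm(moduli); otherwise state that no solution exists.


Moduli 8, 6, 4 are not pairwise coprime, so CRT works modulo lcm(m_i) when all pairwise compatibility conditions hold.
Pairwise compatibility: gcd(m_i, m_j) must divide a_i - a_j for every pair.
Merge one congruence at a time:
  Start: x ≡ 7 (mod 8).
  Combine with x ≡ 5 (mod 6): gcd(8, 6) = 2; 5 - 7 = -2, which IS divisible by 2, so compatible.
    Write x = 7 + 8·t and substitute into x ≡ 5 (mod 6): 8·t ≡ 5 − 7 = -2 (mod 6).
    Divide the congruence (and modulus) by g = 2: 4·t ≡ -1 (mod 3).
    Reduce coefficients mod 3: 1·t ≡ 2 (mod 3).
    So t ≡ 2 (mod 3).
    Then x = 7 + 8·2 = 23, valid modulo lcm(8, 6) = 24: x ≡ 23 (mod 24).
  Combine with x ≡ 3 (mod 4): gcd(24, 4) = 4; 3 - 23 = -20, which IS divisible by 4, so compatible.
    Write x = 23 + 24·t and substitute into x ≡ 3 (mod 4): 24·t ≡ 3 − 23 = -20 (mod 4).
    Divide the congruence (and modulus) by g = 4: 6·t ≡ -5 (mod 1).
    Modulo 1 every t works; take t = 0.
    Then x = 23 + 24·0 = 23, valid modulo lcm(24, 4) = 24: x ≡ 23 (mod 24).
Verify: 23 mod 8 = 7, 23 mod 6 = 5, 23 mod 4 = 3.

x ≡ 23 (mod 24).


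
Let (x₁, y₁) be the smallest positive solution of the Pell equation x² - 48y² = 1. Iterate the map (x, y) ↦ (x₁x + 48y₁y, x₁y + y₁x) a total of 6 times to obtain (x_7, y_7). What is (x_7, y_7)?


Step 1: Find the fundamental solution (x₁, y₁) of x² - 48y² = 1.
  Expand √48 as a continued fraction. a₀ = ⌊√48⌋ = 6; iterate m_{k+1} = d_k·a_k − m_k, d_{k+1} = (48 − m_{k+1}²)/d_k, a_{k+1} = ⌊(a₀ + m_{k+1})/d_{k+1}⌋ (starting m₀ = 0, d₀ = 1), with convergents p_k = a_k·p_{k-1} + p_{k-2}, q_k = a_k·q_{k-1} + q_{k-2} (p₋₁ = 1, q₋₁ = 0):
  k = 0: a₀ = 6; p₀/q₀ = 6/1; p₀² − 48·q₀² = 36 − 48 = -12.
  k = 1: m = 6, d = 12, a = ⌊(6 + 6)/12⌋ = 1; p/q = (1·6 + 1)/(1·1 + 0) = 7/1; p² − 48·q² = 49 − 48 = 1.
  The first convergent with p² − 48·q² = 1 gives the fundamental solution (x₁, y₁) = (7, 1).
Step 2: Apply the recurrence (x_{n+1}, y_{n+1}) = (x₁x_n + 48y₁y_n, x₁y_n + y₁x_n) repeatedly.
  From (x_1, y_1) = (7, 1): x_2 = 7·7 + 48·1·1 = 97; y_2 = 7·1 + 1·7 = 14.
  From (x_2, y_2) = (97, 14): x_3 = 7·97 + 48·1·14 = 1351; y_3 = 7·14 + 1·97 = 195.
  From (x_3, y_3) = (1351, 195): x_4 = 7·1351 + 48·1·195 = 18817; y_4 = 7·195 + 1·1351 = 2716.
  From (x_4, y_4) = (18817, 2716): x_5 = 7·18817 + 48·1·2716 = 262087; y_5 = 7·2716 + 1·18817 = 37829.
  From (x_5, y_5) = (262087, 37829): x_6 = 7·262087 + 48·1·37829 = 3650401; y_6 = 7·37829 + 1·262087 = 526890.
  From (x_6, y_6) = (3650401, 526890): x_7 = 7·3650401 + 48·1·526890 = 50843527; y_7 = 7·526890 + 1·3650401 = 7338631.
Step 3: Verify x_7² - 48·y_7² = 2585064237799729 - 2585064237799728 = 1 (should be 1). ✓

(x_1, y_1) = (7, 1); (x_7, y_7) = (50843527, 7338631).


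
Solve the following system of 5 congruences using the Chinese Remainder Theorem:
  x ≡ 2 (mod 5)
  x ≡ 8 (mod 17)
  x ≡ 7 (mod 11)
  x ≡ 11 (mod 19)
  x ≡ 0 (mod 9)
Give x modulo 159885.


Product of moduli M = 5 · 17 · 11 · 19 · 9 = 159885.
Merge one congruence at a time:
  Start: x ≡ 2 (mod 5).
  Combine with x ≡ 8 (mod 17); new modulus lcm = 85.
    Write x = 2 + 5·t and substitute into x ≡ 8 (mod 17): 5·t ≡ 8 − 2 = 6 (mod 17).
    The inverse of 5 mod 17 is 7 (since 5·7 = 35 = 2·17 + 1), so t ≡ 7·6 = 42 ≡ 8 (mod 17).
    Then x = 2 + 5·8 = 42, valid modulo lcm(5, 17) = 85: x ≡ 42 (mod 85).
  Combine with x ≡ 7 (mod 11); new modulus lcm = 935.
    Write x = 42 + 85·t and substitute into x ≡ 7 (mod 11): 85·t ≡ 7 − 42 = -35 (mod 11).
    Reduce coefficients mod 11: 8·t ≡ 9 (mod 11).
    The inverse of 8 mod 11 is 7 (since 8·7 = 56 = 5·11 + 1), so t ≡ 7·9 = 63 ≡ 8 (mod 11).
    Then x = 42 + 85·8 = 722, valid modulo lcm(85, 11) = 935: x ≡ 722 (mod 935).
  Combine with x ≡ 11 (mod 19); new modulus lcm = 17765.
    Write x = 722 + 935·t and substitute into x ≡ 11 (mod 19): 935·t ≡ 11 − 722 = -711 (mod 19).
    Reduce coefficients mod 19: 4·t ≡ 11 (mod 19).
    The inverse of 4 mod 19 is 5 (since 4·5 = 20 = 1·19 + 1), so t ≡ 5·11 = 55 ≡ 17 (mod 19).
    Then x = 722 + 935·17 = 16617, valid modulo lcm(935, 19) = 17765: x ≡ 16617 (mod 17765).
  Combine with x ≡ 0 (mod 9); new modulus lcm = 159885.
    Write x = 16617 + 17765·t and substitute into x ≡ 0 (mod 9): 17765·t ≡ 0 − 16617 = -16617 (mod 9).
    Reduce coefficients mod 9: 8·t ≡ 6 (mod 9).
    The inverse of 8 mod 9 is 8 (since 8·8 = 64 = 7·9 + 1), so t ≡ 8·6 = 48 ≡ 3 (mod 9).
    Then x = 16617 + 17765·3 = 69912, valid modulo lcm(17765, 9) = 159885: x ≡ 69912 (mod 159885).
Verify against each original: 69912 mod 5 = 2, 69912 mod 17 = 8, 69912 mod 11 = 7, 69912 mod 19 = 11, 69912 mod 9 = 0.

x ≡ 69912 (mod 159885).


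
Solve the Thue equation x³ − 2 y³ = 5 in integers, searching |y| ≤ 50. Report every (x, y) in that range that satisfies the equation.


The equation is x³ - 2y³ = 5. For fixed y, x³ = 2·y³ + 5, so a solution requires the RHS to be a perfect cube.
Strategy: iterate y from -50 to 50, compute RHS = 2·y³ + 5, and check whether it is a (positive or negative) perfect cube.
Check small values of y:
  y = 0: RHS = 5 is not a perfect cube.
  y = 1: RHS = 7 is not a perfect cube.
  y = -1: RHS = 3 is not a perfect cube.
  y = 2: RHS = 21 is not a perfect cube.
  y = -2: RHS = -11 is not a perfect cube.
  y = 3: RHS = 59 is not a perfect cube.
  y = -3: RHS = -49 is not a perfect cube.
Continuing the search up to |y| = 50 finds no solutions either.
No (x, y) in the scanned range satisfies the equation.

No integer solutions with |y| ≤ 50.


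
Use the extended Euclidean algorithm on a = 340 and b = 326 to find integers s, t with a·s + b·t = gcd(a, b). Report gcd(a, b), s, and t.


Euclidean algorithm on (340, 326) — divide until remainder is 0:
  340 = 1 · 326 + 14
  326 = 23 · 14 + 4
  14 = 3 · 4 + 2
  4 = 2 · 2 + 0
gcd(340, 326) = 2.
Track Bezout coefficients alongside the remainders: start with r₀ = 340 = a·1 + b·0 (s = 1, t = 0) and r₁ = 326 = a·0 + b·1 (s = 0, t = 1); each new remainder r_{k+1} = r_{k-1} − q_k·r_k inherits s_{k+1} = s_{k-1} − q_k·s_k, t_{k+1} = t_{k-1} − q_k·t_k, so r_k = a·s_k + b·t_k at every step:
  q = 1: r = 14, s = 1 − 1·0 = 1, t = 0 − 1·1 = -1  (check: 340·1 + 326·(-1) = 14)
  q = 23: r = 4, s = 0 − 23·1 = -23, t = 1 − 23·(-1) = 24  (check: 340·(-23) + 326·24 = 4)
  q = 3: r = 2, s = 1 − 3·(-23) = 70, t = -1 − 3·24 = -73  (check: 340·70 + 326·(-73) = 2)
The row with r = 2 (the gcd) gives the Bezout coefficients s = 70, t = -73.
Result: 340 · (70) + 326 · (-73) = 2.

gcd(340, 326) = 2; s = 70, t = -73 (check: 340·70 + 326·(-73) = 2).


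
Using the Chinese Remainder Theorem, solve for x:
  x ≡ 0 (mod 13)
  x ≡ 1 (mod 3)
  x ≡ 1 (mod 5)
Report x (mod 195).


Moduli 13, 3, 5 are pairwise coprime; by CRT there is a unique solution modulo M = 13 · 3 · 5 = 195.
Solve pairwise, accumulating the modulus:
  Start with x ≡ 0 (mod 13).
  Combine with x ≡ 1 (mod 3): since gcd(13, 3) = 1, we get a unique residue mod 39.
    Write x = 0 + 13·t and substitute into x ≡ 1 (mod 3): 13·t ≡ 1 − 0 = 1 (mod 3).
    Reduce coefficients mod 3: 1·t ≡ 1 (mod 3).
    So t ≡ 1 (mod 3).
    Then x = 0 + 13·1 = 13, valid modulo lcm(13, 3) = 39: x ≡ 13 (mod 39).
  Combine with x ≡ 1 (mod 5): since gcd(39, 5) = 1, we get a unique residue mod 195.
    Write x = 13 + 39·t and substitute into x ≡ 1 (mod 5): 39·t ≡ 1 − 13 = -12 (mod 5).
    Reduce coefficients mod 5: 4·t ≡ 3 (mod 5).
    The inverse of 4 mod 5 is 4 (since 4·4 = 16 = 3·5 + 1), so t ≡ 4·3 = 12 ≡ 2 (mod 5).
    Then x = 13 + 39·2 = 91, valid modulo lcm(39, 5) = 195: x ≡ 91 (mod 195).
Verify: 91 mod 13 = 0 ✓, 91 mod 3 = 1 ✓, 91 mod 5 = 1 ✓.

x ≡ 91 (mod 195).


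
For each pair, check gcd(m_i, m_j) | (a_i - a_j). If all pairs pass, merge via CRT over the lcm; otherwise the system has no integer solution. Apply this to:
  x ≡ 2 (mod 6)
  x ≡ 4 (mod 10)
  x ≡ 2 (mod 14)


Moduli 6, 10, 14 are not pairwise coprime, so CRT works modulo lcm(m_i) when all pairwise compatibility conditions hold.
Pairwise compatibility: gcd(m_i, m_j) must divide a_i - a_j for every pair.
Merge one congruence at a time:
  Start: x ≡ 2 (mod 6).
  Combine with x ≡ 4 (mod 10): gcd(6, 10) = 2; 4 - 2 = 2, which IS divisible by 2, so compatible.
    Write x = 2 + 6·t and substitute into x ≡ 4 (mod 10): 6·t ≡ 4 − 2 = 2 (mod 10).
    Divide the congruence (and modulus) by g = 2: 3·t ≡ 1 (mod 5).
    The inverse of 3 mod 5 is 2 (since 3·2 = 6 = 1·5 + 1), so t ≡ 2·1 = 2 ≡ 2 (mod 5).
    Then x = 2 + 6·2 = 14, valid modulo lcm(6, 10) = 30: x ≡ 14 (mod 30).
  Combine with x ≡ 2 (mod 14): gcd(30, 14) = 2; 2 - 14 = -12, which IS divisible by 2, so compatible.
    Write x = 14 + 30·t and substitute into x ≡ 2 (mod 14): 30·t ≡ 2 − 14 = -12 (mod 14).
    Divide the congruence (and modulus) by g = 2: 15·t ≡ -6 (mod 7).
    Reduce coefficients mod 7: 1·t ≡ 1 (mod 7).
    So t ≡ 1 (mod 7).
    Then x = 14 + 30·1 = 44, valid modulo lcm(30, 14) = 210: x ≡ 44 (mod 210).
Verify: 44 mod 6 = 2, 44 mod 10 = 4, 44 mod 14 = 2.

x ≡ 44 (mod 210).


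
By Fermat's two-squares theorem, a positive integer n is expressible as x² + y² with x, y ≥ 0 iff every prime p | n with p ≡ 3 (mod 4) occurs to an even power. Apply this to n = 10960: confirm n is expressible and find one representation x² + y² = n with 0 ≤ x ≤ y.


Step 1: Factor n = 10960 = 2^4 · 5 · 137.
Step 2: Check the mod-4 condition on each prime factor: 2 = 2 (special); 5 ≡ 1 (mod 4), exponent 1; 137 ≡ 1 (mod 4), exponent 1.
All primes ≡ 3 (mod 4) appear to even exponent (or don't appear), so by the two-squares theorem n IS expressible as a sum of two squares.
Step 3: Build a representation. Group n = k² · m with k = 4 and m = 5 · 137 = 685 (a product of primes ≡ 1 (mod 4)); a representation of m scales to one of n via (k·x)² + (k·y)² = k²(x² + y²). Each prime p ≡ 1 (mod 4) is itself a sum of two squares; find a² by testing p − a² for a perfect square:
  5: 5 − 1² = 4 = 2² ⇒ 5 = 1² + 2².
  137: 137 − 1² = 136, 137 − 2² = 133, 137 − 3² = 128, 137 − 4² = 121 = 11² ⇒ 137 = 4² + 11².
  Combine using the Brahmagupta–Fibonacci identity (a² + b²)(c² + d²) = (ac − bd)² + (ad + bc)² = (ac + bd)² + (ad − bc)²:
  5 · 137 = 685: from (1² + 2²)(4² + 11²), take (1·4 − 2·11, 1·11 + 2·4) = (4 − 22, 11 + 8) = (-18, 19); dropping signs (only squares matter) gives (18, 19); check 18² + 19² = 324 + 361 = 685 ✓.
  Scale by k = 4: (4·18, 4·19) = (72, 76).
Step 4: Order so x ≤ y and verify: 72² + 76² = 5184 + 5776 = 10960 = n. ✓

n = 10960 = 72² + 76² (one valid representation with x ≤ y).


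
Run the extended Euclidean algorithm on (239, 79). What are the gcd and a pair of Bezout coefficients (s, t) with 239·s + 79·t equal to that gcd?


Euclidean algorithm on (239, 79) — divide until remainder is 0:
  239 = 3 · 79 + 2
  79 = 39 · 2 + 1
  2 = 2 · 1 + 0
gcd(239, 79) = 1.
Track Bezout coefficients alongside the remainders: start with r₀ = 239 = a·1 + b·0 (s = 1, t = 0) and r₁ = 79 = a·0 + b·1 (s = 0, t = 1); each new remainder r_{k+1} = r_{k-1} − q_k·r_k inherits s_{k+1} = s_{k-1} − q_k·s_k, t_{k+1} = t_{k-1} − q_k·t_k, so r_k = a·s_k + b·t_k at every step:
  q = 3: r = 2, s = 1 − 3·0 = 1, t = 0 − 3·1 = -3  (check: 239·1 + 79·(-3) = 2)
  q = 39: r = 1, s = 0 − 39·1 = -39, t = 1 − 39·(-3) = 118  (check: 239·(-39) + 79·118 = 1)
The row with r = 1 (the gcd) gives the Bezout coefficients s = -39, t = 118.
Result: 239 · (-39) + 79 · (118) = 1.

gcd(239, 79) = 1; s = -39, t = 118 (check: 239·(-39) + 79·118 = 1).


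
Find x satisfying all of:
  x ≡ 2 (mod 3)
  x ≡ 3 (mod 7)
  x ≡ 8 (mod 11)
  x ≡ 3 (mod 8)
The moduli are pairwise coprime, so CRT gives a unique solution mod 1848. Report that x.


Product of moduli M = 3 · 7 · 11 · 8 = 1848.
Merge one congruence at a time:
  Start: x ≡ 2 (mod 3).
  Combine with x ≡ 3 (mod 7); new modulus lcm = 21.
    Write x = 2 + 3·t and substitute into x ≡ 3 (mod 7): 3·t ≡ 3 − 2 = 1 (mod 7).
    The inverse of 3 mod 7 is 5 (since 3·5 = 15 = 2·7 + 1), so t ≡ 5·1 = 5 ≡ 5 (mod 7).
    Then x = 2 + 3·5 = 17, valid modulo lcm(3, 7) = 21: x ≡ 17 (mod 21).
  Combine with x ≡ 8 (mod 11); new modulus lcm = 231.
    Write x = 17 + 21·t and substitute into x ≡ 8 (mod 11): 21·t ≡ 8 − 17 = -9 (mod 11).
    Reduce coefficients mod 11: 10·t ≡ 2 (mod 11).
    The inverse of 10 mod 11 is 10 (since 10·10 = 100 = 9·11 + 1), so t ≡ 10·2 = 20 ≡ 9 (mod 11).
    Then x = 17 + 21·9 = 206, valid modulo lcm(21, 11) = 231: x ≡ 206 (mod 231).
  Combine with x ≡ 3 (mod 8); new modulus lcm = 1848.
    Write x = 206 + 231·t and substitute into x ≡ 3 (mod 8): 231·t ≡ 3 − 206 = -203 (mod 8).
    Reduce coefficients mod 8: 7·t ≡ 5 (mod 8).
    The inverse of 7 mod 8 is 7 (since 7·7 = 49 = 6·8 + 1), so t ≡ 7·5 = 35 ≡ 3 (mod 8).
    Then x = 206 + 231·3 = 899, valid modulo lcm(231, 8) = 1848: x ≡ 899 (mod 1848).
Verify against each original: 899 mod 3 = 2, 899 mod 7 = 3, 899 mod 11 = 8, 899 mod 8 = 3.

x ≡ 899 (mod 1848).


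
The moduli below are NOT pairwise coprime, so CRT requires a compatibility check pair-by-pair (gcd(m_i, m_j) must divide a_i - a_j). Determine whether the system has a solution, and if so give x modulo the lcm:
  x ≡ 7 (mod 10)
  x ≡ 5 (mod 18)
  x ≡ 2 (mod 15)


Moduli 10, 18, 15 are not pairwise coprime, so CRT works modulo lcm(m_i) when all pairwise compatibility conditions hold.
Pairwise compatibility: gcd(m_i, m_j) must divide a_i - a_j for every pair.
Merge one congruence at a time:
  Start: x ≡ 7 (mod 10).
  Combine with x ≡ 5 (mod 18): gcd(10, 18) = 2; 5 - 7 = -2, which IS divisible by 2, so compatible.
    Write x = 7 + 10·t and substitute into x ≡ 5 (mod 18): 10·t ≡ 5 − 7 = -2 (mod 18).
    Divide the congruence (and modulus) by g = 2: 5·t ≡ -1 (mod 9).
    Reduce coefficients mod 9: 5·t ≡ 8 (mod 9).
    The inverse of 5 mod 9 is 2 (since 5·2 = 10 = 1·9 + 1), so t ≡ 2·8 = 16 ≡ 7 (mod 9).
    Then x = 7 + 10·7 = 77, valid modulo lcm(10, 18) = 90: x ≡ 77 (mod 90).
  Combine with x ≡ 2 (mod 15): gcd(90, 15) = 15; 2 - 77 = -75, which IS divisible by 15, so compatible.
    Write x = 77 + 90·t and substitute into x ≡ 2 (mod 15): 90·t ≡ 2 − 77 = -75 (mod 15).
    Divide the congruence (and modulus) by g = 15: 6·t ≡ -5 (mod 1).
    Modulo 1 every t works; take t = 0.
    Then x = 77 + 90·0 = 77, valid modulo lcm(90, 15) = 90: x ≡ 77 (mod 90).
Verify: 77 mod 10 = 7, 77 mod 18 = 5, 77 mod 15 = 2.

x ≡ 77 (mod 90).


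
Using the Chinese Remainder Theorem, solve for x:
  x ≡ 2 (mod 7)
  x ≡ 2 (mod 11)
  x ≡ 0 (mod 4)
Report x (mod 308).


Moduli 7, 11, 4 are pairwise coprime; by CRT there is a unique solution modulo M = 7 · 11 · 4 = 308.
Solve pairwise, accumulating the modulus:
  Start with x ≡ 2 (mod 7).
  Combine with x ≡ 2 (mod 11): since gcd(7, 11) = 1, we get a unique residue mod 77.
    Write x = 2 + 7·t and substitute into x ≡ 2 (mod 11): 7·t ≡ 2 − 2 = 0 (mod 11).
    The inverse of 7 mod 11 is 8 (since 7·8 = 56 = 5·11 + 1), so t ≡ 8·0 = 0 ≡ 0 (mod 11).
    Then x = 2 + 7·0 = 2, valid modulo lcm(7, 11) = 77: x ≡ 2 (mod 77).
  Combine with x ≡ 0 (mod 4): since gcd(77, 4) = 1, we get a unique residue mod 308.
    Write x = 2 + 77·t and substitute into x ≡ 0 (mod 4): 77·t ≡ 0 − 2 = -2 (mod 4).
    Reduce coefficients mod 4: 1·t ≡ 2 (mod 4).
    So t ≡ 2 (mod 4).
    Then x = 2 + 77·2 = 156, valid modulo lcm(77, 4) = 308: x ≡ 156 (mod 308).
Verify: 156 mod 7 = 2 ✓, 156 mod 11 = 2 ✓, 156 mod 4 = 0 ✓.

x ≡ 156 (mod 308).
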